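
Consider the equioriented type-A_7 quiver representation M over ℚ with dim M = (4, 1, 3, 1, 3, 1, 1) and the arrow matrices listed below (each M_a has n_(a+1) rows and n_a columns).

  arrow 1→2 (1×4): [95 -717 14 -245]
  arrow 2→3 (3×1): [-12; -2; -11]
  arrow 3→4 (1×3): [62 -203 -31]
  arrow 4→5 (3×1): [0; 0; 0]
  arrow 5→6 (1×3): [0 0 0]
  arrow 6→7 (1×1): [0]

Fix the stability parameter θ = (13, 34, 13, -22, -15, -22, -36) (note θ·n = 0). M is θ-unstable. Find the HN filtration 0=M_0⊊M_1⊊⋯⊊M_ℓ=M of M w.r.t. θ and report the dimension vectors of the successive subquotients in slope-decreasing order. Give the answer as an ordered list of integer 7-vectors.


Interval decomposition of M: I[1,1]^3, I[1,4], I[3,3]^2, I[5,5]^3, I[6,6], I[7,7].
HN type (ℓ=5): μ^(1)=13; μ^(2)=19/2; μ^(3)=-15; μ^(4)=-22; μ^(5)=-36

((3, 0, 2, 0, 0, 0, 0); (1, 1, 1, 1, 0, 0, 0); (0, 0, 0, 0, 3, 0, 0); (0, 0, 0, 0, 0, 1, 0); (0, 0, 0, 0, 0, 0, 1))


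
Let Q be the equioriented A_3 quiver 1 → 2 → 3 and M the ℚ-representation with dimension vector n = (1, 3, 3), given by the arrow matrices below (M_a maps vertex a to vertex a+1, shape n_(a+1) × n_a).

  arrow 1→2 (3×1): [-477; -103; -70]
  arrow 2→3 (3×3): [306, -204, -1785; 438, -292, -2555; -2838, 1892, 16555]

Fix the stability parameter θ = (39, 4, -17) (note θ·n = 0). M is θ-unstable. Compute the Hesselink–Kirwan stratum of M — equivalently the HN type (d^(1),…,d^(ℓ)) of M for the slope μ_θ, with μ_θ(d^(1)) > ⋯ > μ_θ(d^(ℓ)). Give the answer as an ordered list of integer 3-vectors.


Interval decomposition of M: I[1,2], I[2,2], I[2,3], I[3,3]^2.
HN type (ℓ=4): μ^(1)=43/2; μ^(2)=4; μ^(3)=-13/2; μ^(4)=-17

((1, 1, 0); (0, 1, 0); (0, 1, 1); (0, 0, 2))


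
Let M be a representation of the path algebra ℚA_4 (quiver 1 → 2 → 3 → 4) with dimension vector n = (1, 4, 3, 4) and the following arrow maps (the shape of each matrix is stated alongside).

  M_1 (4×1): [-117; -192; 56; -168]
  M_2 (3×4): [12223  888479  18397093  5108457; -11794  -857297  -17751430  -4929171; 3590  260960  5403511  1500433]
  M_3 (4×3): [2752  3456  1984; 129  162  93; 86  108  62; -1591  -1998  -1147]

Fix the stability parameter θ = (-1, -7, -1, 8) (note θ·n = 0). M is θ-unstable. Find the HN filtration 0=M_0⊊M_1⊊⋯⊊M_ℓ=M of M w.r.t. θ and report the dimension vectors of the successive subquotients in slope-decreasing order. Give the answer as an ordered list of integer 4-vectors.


Interval decomposition of M: I[1,4], I[2,2], I[2,3]^2, I[4,4]^3.
HN type (ℓ=4): μ^(1)=8; μ^(2)=-1; μ^(3)=-4; μ^(4)=-7

((0, 0, 0, 4); (0, 0, 3, 0); (1, 1, 0, 0); (0, 3, 0, 0))


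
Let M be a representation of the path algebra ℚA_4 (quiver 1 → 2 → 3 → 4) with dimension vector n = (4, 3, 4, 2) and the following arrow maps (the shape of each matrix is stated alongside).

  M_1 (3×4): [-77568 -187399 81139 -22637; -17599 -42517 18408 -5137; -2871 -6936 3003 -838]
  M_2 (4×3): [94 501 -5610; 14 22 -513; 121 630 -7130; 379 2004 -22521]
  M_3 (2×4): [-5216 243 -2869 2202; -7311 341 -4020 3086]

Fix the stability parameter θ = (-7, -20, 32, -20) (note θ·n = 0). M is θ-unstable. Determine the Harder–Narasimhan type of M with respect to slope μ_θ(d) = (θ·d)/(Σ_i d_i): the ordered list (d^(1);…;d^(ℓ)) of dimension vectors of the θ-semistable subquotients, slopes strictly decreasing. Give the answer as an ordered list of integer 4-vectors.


Barcode: M ≅ I[1,1], I[1,3], I[1,4]^2, I[3,3]. HN layers by μ_θ (4 steps, strictly decreasing):
  μ^(1)=32; μ^(2)=6; μ^(3)=-7; μ^(4)=-27/2

((0, 0, 2, 0); (0, 0, 2, 2); (1, 0, 0, 0); (3, 3, 0, 0))


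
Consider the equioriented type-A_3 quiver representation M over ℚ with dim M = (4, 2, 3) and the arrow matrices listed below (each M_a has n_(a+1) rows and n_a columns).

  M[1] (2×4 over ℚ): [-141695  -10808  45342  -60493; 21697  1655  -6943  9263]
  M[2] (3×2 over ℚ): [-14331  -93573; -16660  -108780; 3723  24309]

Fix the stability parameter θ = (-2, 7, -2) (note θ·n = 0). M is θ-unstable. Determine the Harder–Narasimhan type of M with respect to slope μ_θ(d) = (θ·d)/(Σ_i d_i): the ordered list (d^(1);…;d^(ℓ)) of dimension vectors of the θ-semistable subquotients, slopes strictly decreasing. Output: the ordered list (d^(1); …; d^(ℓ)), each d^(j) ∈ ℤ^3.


Barcode: M ≅ I[1,1]^2, I[1,2], I[1,3], I[3,3]^2. HN layers by μ_θ (3 steps, strictly decreasing):
  μ^(1)=7; μ^(2)=5/2; μ^(3)=-2

((0, 1, 0); (0, 1, 1); (4, 0, 2))


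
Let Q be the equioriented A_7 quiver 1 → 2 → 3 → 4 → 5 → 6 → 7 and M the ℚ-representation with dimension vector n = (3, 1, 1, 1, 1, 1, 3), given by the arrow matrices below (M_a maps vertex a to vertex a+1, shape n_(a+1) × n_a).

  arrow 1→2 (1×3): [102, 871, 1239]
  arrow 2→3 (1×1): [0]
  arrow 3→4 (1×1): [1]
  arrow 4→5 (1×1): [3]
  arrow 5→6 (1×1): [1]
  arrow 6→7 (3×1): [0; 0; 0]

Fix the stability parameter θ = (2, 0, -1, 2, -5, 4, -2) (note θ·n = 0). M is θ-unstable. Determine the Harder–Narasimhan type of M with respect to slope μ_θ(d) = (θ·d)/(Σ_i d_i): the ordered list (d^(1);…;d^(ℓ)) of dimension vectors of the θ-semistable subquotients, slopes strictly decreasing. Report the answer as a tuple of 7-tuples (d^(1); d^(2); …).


Interval decomposition of M: I[1,1]^2, I[1,2], I[3,6], I[7,7]^3.
HN type (ℓ=5): μ^(1)=4; μ^(2)=2; μ^(3)=1; μ^(4)=-4/3; μ^(5)=-2

((0, 0, 0, 0, 0, 1, 0); (2, 0, 0, 0, 0, 0, 0); (1, 1, 0, 0, 0, 0, 0); (0, 0, 1, 1, 1, 0, 0); (0, 0, 0, 0, 0, 0, 3))


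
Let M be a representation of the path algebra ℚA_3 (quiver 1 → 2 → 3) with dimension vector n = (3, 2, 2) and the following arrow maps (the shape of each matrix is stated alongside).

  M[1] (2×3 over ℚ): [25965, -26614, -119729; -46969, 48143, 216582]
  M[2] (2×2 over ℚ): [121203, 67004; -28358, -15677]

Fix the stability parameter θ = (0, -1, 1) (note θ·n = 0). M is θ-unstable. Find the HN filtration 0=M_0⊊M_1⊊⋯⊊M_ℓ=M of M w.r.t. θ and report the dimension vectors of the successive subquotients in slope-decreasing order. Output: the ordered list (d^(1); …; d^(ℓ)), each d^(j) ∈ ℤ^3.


Barcode: M ≅ I[1,1], I[1,3]^2. HN layers by μ_θ (3 steps, strictly decreasing):
  μ^(1)=1; μ^(2)=0; μ^(3)=-1/2

((0, 0, 2); (1, 0, 0); (2, 2, 0))


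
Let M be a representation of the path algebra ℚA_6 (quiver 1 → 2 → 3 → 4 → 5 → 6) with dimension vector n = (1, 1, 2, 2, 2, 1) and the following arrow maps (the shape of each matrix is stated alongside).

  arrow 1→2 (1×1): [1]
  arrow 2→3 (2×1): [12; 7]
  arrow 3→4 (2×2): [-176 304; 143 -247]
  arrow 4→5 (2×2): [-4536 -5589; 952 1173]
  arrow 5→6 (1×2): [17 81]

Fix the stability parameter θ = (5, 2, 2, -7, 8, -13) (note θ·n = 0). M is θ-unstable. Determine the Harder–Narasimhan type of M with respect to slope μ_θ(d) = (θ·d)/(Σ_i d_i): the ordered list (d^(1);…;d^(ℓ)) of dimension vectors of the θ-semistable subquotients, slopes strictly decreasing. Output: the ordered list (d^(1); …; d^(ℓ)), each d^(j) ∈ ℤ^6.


Barcode: M ≅ I[1,5], I[3,3], I[4,4], I[5,6]. HN layers by μ_θ (5 steps, strictly decreasing):
  μ^(1)=8; μ^(2)=2; μ^(3)=1/2; μ^(4)=-5/2; μ^(5)=-7

((0, 0, 0, 0, 1, 0); (0, 0, 1, 0, 0, 0); (1, 1, 1, 1, 0, 0); (0, 0, 0, 0, 1, 1); (0, 0, 0, 1, 0, 0))


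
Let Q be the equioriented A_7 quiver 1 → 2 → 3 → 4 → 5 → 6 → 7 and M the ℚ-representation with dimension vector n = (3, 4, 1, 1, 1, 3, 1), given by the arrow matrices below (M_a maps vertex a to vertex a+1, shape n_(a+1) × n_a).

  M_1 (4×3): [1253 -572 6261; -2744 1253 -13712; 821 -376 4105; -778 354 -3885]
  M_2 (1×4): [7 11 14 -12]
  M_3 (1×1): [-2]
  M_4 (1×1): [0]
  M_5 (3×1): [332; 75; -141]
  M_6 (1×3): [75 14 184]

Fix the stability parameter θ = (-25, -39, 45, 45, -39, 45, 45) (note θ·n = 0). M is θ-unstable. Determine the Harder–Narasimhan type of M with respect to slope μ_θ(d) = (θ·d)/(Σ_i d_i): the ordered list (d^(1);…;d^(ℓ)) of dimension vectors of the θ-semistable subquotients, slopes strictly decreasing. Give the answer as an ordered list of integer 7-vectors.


Barcode: M ≅ I[1,2]^2, I[1,4], I[2,2], I[5,7], I[6,6]^2. HN layers by μ_θ (3 steps, strictly decreasing):
  μ^(1)=45; μ^(2)=-32; μ^(3)=-39

((0, 0, 1, 1, 0, 3, 1); (3, 3, 0, 0, 0, 0, 0); (0, 1, 0, 0, 1, 0, 0))


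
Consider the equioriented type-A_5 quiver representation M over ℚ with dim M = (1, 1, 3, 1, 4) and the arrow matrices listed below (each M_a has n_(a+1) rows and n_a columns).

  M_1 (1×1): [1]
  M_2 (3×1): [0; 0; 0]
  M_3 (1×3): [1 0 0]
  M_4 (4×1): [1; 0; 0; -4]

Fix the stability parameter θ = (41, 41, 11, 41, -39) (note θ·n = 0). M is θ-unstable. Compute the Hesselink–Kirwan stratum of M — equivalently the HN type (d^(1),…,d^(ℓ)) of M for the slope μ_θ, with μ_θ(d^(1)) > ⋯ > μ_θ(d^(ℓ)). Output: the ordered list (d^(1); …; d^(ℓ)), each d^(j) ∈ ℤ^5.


Barcode: M ≅ I[1,2], I[3,3]^2, I[3,5], I[5,5]^3. HN layers by μ_θ (4 steps, strictly decreasing):
  μ^(1)=41; μ^(2)=11; μ^(3)=13/3; μ^(4)=-39

((1, 1, 0, 0, 0); (0, 0, 2, 0, 0); (0, 0, 1, 1, 1); (0, 0, 0, 0, 3))


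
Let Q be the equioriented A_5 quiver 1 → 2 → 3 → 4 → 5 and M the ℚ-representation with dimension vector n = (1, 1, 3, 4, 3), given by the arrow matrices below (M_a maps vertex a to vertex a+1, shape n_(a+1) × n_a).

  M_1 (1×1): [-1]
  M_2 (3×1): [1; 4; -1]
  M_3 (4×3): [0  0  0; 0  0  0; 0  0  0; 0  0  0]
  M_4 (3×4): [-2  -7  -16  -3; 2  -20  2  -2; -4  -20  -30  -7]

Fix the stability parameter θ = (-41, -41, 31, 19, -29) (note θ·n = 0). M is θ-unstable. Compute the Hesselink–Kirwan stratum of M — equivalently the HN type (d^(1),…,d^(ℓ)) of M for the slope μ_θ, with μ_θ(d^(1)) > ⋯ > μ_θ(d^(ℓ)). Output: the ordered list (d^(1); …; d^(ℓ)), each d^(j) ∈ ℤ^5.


Barcode: M ≅ I[1,3], I[3,3]^2, I[4,4], I[4,5]^3. HN layers by μ_θ (4 steps, strictly decreasing):
  μ^(1)=31; μ^(2)=19; μ^(3)=-5; μ^(4)=-41

((0, 0, 3, 0, 0); (0, 0, 0, 1, 0); (0, 0, 0, 3, 3); (1, 1, 0, 0, 0))


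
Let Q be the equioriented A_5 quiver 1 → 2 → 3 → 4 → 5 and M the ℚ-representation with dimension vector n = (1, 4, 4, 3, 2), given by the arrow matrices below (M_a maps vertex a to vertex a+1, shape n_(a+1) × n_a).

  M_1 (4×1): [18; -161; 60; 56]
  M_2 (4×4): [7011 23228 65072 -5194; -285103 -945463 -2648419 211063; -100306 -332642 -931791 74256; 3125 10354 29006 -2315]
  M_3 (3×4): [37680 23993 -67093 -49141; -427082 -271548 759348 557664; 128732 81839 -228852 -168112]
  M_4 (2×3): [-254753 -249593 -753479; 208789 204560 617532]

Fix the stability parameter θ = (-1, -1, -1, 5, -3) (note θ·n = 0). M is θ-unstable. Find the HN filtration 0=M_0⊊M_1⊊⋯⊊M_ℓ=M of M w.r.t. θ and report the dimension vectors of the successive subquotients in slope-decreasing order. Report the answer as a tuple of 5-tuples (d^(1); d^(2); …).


Via rank(M_{q-1}∘⋯∘M_p): M ≅ I[1,5], I[2,3], I[2,4], I[2,5].
μ_θ-semistable layers: μ^(1)=5; μ^(2)=1; μ^(3)=-1

((0, 0, 0, 1, 0); (0, 0, 0, 2, 2); (1, 4, 4, 0, 0))


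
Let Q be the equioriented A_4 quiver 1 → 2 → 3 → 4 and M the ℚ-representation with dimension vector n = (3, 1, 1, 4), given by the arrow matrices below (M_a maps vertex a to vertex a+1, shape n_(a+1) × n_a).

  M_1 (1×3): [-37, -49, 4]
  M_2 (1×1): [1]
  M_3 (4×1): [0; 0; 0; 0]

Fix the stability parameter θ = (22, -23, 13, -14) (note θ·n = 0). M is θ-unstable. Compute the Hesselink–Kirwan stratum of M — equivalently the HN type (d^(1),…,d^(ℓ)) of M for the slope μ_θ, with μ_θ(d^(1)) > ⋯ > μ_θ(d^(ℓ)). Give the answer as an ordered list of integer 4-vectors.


Interval decomposition of M: I[1,1]^2, I[1,3], I[4,4]^4.
HN type (ℓ=4): μ^(1)=22; μ^(2)=13; μ^(3)=-1/2; μ^(4)=-14

((2, 0, 0, 0); (0, 0, 1, 0); (1, 1, 0, 0); (0, 0, 0, 4))


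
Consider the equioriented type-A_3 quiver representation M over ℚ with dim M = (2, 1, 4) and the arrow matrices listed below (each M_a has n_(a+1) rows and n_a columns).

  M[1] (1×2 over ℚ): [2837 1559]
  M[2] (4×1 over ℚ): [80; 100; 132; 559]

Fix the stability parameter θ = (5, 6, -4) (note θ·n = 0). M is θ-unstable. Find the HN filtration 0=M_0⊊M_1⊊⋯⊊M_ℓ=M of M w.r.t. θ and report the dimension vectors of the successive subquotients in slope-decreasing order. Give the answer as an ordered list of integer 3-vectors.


Via rank(M_{q-1}∘⋯∘M_p): M ≅ I[1,1], I[1,3], I[3,3]^3.
μ_θ-semistable layers: μ^(1)=5; μ^(2)=7/3; μ^(3)=-4

((1, 0, 0); (1, 1, 1); (0, 0, 3))


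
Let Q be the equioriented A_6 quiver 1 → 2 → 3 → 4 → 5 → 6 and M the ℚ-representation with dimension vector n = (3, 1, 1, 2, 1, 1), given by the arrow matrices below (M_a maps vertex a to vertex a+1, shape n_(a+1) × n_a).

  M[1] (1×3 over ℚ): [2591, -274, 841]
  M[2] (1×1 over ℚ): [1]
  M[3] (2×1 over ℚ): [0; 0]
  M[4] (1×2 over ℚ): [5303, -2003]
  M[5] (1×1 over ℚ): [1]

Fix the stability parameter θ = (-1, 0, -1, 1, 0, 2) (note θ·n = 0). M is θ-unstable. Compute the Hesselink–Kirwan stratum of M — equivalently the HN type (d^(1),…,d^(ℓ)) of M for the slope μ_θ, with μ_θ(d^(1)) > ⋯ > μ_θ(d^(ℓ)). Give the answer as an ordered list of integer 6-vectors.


Barcode: M ≅ I[1,1]^2, I[1,3], I[4,4], I[4,6]. HN layers by μ_θ (5 steps, strictly decreasing):
  μ^(1)=2; μ^(2)=1; μ^(3)=1/2; μ^(4)=-1/2; μ^(5)=-1

((0, 0, 0, 0, 0, 1); (0, 0, 0, 1, 0, 0); (0, 0, 0, 1, 1, 0); (0, 1, 1, 0, 0, 0); (3, 0, 0, 0, 0, 0))


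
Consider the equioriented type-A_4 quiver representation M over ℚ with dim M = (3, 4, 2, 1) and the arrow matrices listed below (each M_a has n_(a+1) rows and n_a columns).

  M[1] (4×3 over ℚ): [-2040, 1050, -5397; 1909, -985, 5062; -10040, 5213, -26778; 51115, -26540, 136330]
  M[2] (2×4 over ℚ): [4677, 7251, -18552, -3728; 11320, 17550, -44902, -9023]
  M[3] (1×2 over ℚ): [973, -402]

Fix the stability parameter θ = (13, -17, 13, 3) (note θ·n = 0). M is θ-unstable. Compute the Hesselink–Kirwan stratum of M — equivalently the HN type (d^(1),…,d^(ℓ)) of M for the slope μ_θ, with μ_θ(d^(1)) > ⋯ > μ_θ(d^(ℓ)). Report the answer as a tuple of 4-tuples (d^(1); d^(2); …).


Barcode: M ≅ I[1,2], I[1,3], I[1,4], I[2,2]. HN layers by μ_θ (4 steps, strictly decreasing):
  μ^(1)=13; μ^(2)=8; μ^(3)=-2; μ^(4)=-17

((0, 0, 1, 0); (0, 0, 1, 1); (3, 3, 0, 0); (0, 1, 0, 0))


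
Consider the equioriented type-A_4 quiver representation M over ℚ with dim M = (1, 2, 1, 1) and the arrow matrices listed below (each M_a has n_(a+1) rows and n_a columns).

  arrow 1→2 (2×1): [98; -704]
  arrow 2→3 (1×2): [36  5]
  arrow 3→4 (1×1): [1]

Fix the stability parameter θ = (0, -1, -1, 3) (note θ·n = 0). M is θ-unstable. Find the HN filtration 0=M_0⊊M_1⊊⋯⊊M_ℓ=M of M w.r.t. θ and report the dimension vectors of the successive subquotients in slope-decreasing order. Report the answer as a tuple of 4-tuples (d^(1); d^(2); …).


Via rank(M_{q-1}∘⋯∘M_p): M ≅ I[1,4], I[2,2].
μ_θ-semistable layers: μ^(1)=3; μ^(2)=-2/3; μ^(3)=-1

((0, 0, 0, 1); (1, 1, 1, 0); (0, 1, 0, 0))


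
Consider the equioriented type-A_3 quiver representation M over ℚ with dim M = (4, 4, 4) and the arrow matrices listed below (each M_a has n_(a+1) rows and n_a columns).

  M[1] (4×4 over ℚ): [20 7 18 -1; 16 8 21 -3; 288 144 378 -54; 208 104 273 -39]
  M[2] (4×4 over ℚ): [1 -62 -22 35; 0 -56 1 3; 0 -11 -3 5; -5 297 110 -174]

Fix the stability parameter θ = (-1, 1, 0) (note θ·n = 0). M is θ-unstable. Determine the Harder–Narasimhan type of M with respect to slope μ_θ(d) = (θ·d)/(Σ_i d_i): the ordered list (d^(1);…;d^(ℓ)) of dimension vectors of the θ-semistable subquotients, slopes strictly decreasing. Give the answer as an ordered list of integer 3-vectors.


Interval decomposition of M: I[1,1]^2, I[1,3]^2, I[2,3]^2.
HN type (ℓ=2): μ^(1)=1/2; μ^(2)=-1

((0, 4, 4); (4, 0, 0))


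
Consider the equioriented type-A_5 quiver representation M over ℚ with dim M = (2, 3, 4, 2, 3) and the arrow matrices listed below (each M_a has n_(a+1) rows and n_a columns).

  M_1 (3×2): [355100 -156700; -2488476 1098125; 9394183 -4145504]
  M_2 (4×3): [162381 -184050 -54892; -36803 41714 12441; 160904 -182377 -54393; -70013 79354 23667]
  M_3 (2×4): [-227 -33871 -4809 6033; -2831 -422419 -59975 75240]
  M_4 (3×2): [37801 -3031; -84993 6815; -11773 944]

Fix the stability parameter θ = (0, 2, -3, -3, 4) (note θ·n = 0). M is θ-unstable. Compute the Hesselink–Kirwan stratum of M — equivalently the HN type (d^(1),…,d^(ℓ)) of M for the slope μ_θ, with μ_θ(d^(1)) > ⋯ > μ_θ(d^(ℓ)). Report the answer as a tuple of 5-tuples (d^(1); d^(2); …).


Interval decomposition of M: I[1,5]^2, I[2,3], I[3,3], I[5,5].
HN type (ℓ=4): μ^(1)=4; μ^(2)=-1/2; μ^(3)=-1; μ^(4)=-3

((0, 0, 0, 0, 3); (0, 1, 1, 0, 0); (2, 2, 2, 2, 0); (0, 0, 1, 0, 0))


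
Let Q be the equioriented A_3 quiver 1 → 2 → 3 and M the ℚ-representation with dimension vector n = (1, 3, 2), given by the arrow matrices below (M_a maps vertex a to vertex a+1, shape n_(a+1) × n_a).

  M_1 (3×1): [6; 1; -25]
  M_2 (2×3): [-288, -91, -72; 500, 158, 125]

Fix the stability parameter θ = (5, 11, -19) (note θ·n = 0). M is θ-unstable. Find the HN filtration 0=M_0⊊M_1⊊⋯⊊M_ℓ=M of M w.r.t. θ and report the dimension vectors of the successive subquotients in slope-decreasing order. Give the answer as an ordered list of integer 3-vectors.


Interval decomposition of M: I[1,3], I[2,2], I[2,3].
HN type (ℓ=3): μ^(1)=11; μ^(2)=-1; μ^(3)=-4

((0, 1, 0); (1, 1, 1); (0, 1, 1))


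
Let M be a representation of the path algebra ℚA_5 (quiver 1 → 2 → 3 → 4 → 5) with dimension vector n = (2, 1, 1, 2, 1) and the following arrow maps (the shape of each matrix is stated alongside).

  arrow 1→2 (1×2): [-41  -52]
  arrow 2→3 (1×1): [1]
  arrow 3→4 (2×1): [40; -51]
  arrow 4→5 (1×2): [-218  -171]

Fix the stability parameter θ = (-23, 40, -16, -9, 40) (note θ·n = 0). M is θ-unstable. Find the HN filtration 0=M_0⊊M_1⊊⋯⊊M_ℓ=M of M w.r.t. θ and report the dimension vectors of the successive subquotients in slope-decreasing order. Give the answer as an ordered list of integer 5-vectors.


Interval decomposition of M: I[1,1], I[1,5], I[4,4].
HN type (ℓ=4): μ^(1)=40; μ^(2)=5; μ^(3)=-9; μ^(4)=-23

((0, 0, 0, 0, 1); (0, 1, 1, 1, 0); (0, 0, 0, 1, 0); (2, 0, 0, 0, 0))


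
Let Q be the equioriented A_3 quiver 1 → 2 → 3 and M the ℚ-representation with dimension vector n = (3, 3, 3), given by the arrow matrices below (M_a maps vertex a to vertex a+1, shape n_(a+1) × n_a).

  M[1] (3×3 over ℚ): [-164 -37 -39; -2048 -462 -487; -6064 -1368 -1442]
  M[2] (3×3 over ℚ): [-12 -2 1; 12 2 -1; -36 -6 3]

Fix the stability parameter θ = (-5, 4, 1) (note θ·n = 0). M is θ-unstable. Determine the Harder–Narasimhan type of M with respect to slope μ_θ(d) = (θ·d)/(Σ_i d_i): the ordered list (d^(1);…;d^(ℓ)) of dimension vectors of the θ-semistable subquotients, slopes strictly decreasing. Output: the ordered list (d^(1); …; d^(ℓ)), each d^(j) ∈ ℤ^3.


Via rank(M_{q-1}∘⋯∘M_p): M ≅ I[1,1], I[1,2]^2, I[2,3], I[3,3]^2.
μ_θ-semistable layers: μ^(1)=4; μ^(2)=5/2; μ^(3)=1; μ^(4)=-5

((0, 2, 0); (0, 1, 1); (0, 0, 2); (3, 0, 0))


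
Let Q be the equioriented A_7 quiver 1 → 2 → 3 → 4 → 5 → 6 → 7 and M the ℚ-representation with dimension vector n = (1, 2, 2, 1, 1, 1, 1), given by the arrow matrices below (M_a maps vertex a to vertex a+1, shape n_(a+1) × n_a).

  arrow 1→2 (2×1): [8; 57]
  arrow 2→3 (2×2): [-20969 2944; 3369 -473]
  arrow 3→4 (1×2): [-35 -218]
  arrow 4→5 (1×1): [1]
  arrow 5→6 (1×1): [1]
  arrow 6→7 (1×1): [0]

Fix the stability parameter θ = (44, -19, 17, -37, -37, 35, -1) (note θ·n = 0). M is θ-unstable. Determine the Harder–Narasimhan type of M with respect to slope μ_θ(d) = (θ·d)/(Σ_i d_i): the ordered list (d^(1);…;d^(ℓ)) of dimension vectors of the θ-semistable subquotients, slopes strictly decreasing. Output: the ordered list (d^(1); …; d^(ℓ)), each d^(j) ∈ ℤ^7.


Interval decomposition of M: I[1,6], I[2,3], I[7,7].
HN type (ℓ=5): μ^(1)=35; μ^(2)=17; μ^(3)=-1; μ^(4)=-32/5; μ^(5)=-19

((0, 0, 0, 0, 0, 1, 0); (0, 0, 1, 0, 0, 0, 0); (0, 0, 0, 0, 0, 0, 1); (1, 1, 1, 1, 1, 0, 0); (0, 1, 0, 0, 0, 0, 0))


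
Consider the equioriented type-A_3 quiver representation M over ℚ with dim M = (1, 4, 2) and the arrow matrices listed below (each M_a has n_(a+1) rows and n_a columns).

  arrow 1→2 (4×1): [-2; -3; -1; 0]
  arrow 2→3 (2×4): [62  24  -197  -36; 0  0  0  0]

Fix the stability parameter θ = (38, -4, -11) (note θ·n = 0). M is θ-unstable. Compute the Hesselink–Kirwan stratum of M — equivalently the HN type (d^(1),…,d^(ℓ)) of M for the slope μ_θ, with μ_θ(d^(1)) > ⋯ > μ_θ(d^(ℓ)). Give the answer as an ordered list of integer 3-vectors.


Barcode: M ≅ I[1,3], I[2,2]^3, I[3,3]. HN layers by μ_θ (3 steps, strictly decreasing):
  μ^(1)=23/3; μ^(2)=-4; μ^(3)=-11

((1, 1, 1); (0, 3, 0); (0, 0, 1))


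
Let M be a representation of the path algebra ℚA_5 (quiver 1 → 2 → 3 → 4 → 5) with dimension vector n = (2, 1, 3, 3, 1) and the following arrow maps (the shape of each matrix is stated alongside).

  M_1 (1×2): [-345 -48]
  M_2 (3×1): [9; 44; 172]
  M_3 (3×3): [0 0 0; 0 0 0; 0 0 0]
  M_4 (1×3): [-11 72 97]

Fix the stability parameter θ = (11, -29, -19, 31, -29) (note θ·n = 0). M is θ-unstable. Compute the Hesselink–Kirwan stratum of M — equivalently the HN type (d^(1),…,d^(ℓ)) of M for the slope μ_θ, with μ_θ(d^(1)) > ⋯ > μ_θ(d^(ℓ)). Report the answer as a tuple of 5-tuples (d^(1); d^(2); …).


Barcode: M ≅ I[1,1], I[1,3], I[3,3]^2, I[4,4]^2, I[4,5]. HN layers by μ_θ (5 steps, strictly decreasing):
  μ^(1)=31; μ^(2)=11; μ^(3)=1; μ^(4)=-37/3; μ^(5)=-19

((0, 0, 0, 2, 0); (1, 0, 0, 0, 0); (0, 0, 0, 1, 1); (1, 1, 1, 0, 0); (0, 0, 2, 0, 0))


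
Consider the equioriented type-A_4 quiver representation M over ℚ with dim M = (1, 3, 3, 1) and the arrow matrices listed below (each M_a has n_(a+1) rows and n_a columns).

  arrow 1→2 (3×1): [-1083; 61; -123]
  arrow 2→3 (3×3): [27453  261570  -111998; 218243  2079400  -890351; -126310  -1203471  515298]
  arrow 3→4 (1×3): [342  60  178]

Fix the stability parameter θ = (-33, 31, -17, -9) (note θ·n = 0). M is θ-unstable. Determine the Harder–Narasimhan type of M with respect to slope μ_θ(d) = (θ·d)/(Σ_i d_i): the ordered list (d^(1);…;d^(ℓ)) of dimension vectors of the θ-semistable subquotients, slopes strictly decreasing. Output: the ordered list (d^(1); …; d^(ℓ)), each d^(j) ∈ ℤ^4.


Interval decomposition of M: I[1,3], I[2,3], I[2,4].
HN type (ℓ=3): μ^(1)=7; μ^(2)=5/3; μ^(3)=-33

((0, 2, 2, 0); (0, 1, 1, 1); (1, 0, 0, 0))


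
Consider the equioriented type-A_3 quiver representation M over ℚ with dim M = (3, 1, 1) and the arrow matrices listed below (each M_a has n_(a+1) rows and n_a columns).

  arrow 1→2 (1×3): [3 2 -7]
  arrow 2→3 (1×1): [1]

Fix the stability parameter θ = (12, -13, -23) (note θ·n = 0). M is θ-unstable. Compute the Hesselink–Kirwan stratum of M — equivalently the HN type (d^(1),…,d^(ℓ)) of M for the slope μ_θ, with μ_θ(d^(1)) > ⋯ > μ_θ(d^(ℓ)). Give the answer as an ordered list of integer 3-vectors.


Barcode: M ≅ I[1,1]^2, I[1,3]. HN layers by μ_θ (2 steps, strictly decreasing):
  μ^(1)=12; μ^(2)=-8

((2, 0, 0); (1, 1, 1))


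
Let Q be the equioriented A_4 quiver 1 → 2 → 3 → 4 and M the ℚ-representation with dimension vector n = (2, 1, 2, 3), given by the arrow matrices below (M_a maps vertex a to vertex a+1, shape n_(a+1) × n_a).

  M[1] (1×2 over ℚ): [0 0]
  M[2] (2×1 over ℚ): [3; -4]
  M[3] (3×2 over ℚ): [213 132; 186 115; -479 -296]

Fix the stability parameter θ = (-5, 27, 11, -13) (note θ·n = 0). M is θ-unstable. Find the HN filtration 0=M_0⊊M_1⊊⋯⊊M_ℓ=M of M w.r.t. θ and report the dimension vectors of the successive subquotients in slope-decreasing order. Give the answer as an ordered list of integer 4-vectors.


Via rank(M_{q-1}∘⋯∘M_p): M ≅ I[1,1]^2, I[2,4], I[3,4], I[4,4].
μ_θ-semistable layers: μ^(1)=25/3; μ^(2)=-1; μ^(3)=-5; μ^(4)=-13

((0, 1, 1, 1); (0, 0, 1, 1); (2, 0, 0, 0); (0, 0, 0, 1))


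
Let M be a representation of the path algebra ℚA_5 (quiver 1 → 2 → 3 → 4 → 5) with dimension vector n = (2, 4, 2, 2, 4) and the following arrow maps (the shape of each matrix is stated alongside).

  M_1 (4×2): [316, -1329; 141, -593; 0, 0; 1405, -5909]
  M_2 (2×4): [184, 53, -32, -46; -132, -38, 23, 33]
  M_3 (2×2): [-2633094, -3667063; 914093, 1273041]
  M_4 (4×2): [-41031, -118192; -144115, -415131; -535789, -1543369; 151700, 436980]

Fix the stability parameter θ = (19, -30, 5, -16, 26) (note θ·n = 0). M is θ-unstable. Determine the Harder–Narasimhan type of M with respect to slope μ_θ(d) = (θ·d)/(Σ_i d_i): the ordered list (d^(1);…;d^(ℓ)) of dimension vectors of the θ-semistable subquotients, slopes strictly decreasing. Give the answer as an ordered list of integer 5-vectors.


Via rank(M_{q-1}∘⋯∘M_p): M ≅ I[1,2], I[1,5], I[2,2], I[2,5], I[5,5]^2.
μ_θ-semistable layers: μ^(1)=26; μ^(2)=-11/2; μ^(3)=-30

((0, 0, 0, 0, 4); (2, 2, 2, 2, 0); (0, 2, 0, 0, 0))


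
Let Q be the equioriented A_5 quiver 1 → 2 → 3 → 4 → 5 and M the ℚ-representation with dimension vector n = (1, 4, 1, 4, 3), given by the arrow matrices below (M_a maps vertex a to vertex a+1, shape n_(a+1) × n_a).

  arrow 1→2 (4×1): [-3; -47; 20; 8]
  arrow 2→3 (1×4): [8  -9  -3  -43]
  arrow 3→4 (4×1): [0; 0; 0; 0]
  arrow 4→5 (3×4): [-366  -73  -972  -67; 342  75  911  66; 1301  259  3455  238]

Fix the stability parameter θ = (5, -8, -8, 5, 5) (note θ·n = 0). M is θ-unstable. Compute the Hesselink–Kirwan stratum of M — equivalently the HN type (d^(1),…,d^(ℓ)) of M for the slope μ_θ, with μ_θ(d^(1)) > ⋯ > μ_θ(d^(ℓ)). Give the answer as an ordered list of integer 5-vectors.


Barcode: M ≅ I[1,3], I[2,2]^3, I[4,4], I[4,5]^3. HN layers by μ_θ (3 steps, strictly decreasing):
  μ^(1)=5; μ^(2)=-11/3; μ^(3)=-8

((0, 0, 0, 4, 3); (1, 1, 1, 0, 0); (0, 3, 0, 0, 0))


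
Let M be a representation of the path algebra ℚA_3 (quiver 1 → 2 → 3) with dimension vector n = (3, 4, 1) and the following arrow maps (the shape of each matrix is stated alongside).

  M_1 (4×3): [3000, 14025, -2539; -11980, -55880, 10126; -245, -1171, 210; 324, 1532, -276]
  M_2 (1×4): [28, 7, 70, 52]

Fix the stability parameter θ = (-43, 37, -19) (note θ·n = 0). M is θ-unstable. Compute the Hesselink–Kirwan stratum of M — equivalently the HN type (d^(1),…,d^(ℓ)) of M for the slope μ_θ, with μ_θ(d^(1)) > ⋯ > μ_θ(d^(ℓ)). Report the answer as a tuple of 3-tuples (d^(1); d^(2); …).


Interval decomposition of M: I[1,2]^2, I[1,3], I[2,2].
HN type (ℓ=3): μ^(1)=37; μ^(2)=9; μ^(3)=-43

((0, 3, 0); (0, 1, 1); (3, 0, 0))


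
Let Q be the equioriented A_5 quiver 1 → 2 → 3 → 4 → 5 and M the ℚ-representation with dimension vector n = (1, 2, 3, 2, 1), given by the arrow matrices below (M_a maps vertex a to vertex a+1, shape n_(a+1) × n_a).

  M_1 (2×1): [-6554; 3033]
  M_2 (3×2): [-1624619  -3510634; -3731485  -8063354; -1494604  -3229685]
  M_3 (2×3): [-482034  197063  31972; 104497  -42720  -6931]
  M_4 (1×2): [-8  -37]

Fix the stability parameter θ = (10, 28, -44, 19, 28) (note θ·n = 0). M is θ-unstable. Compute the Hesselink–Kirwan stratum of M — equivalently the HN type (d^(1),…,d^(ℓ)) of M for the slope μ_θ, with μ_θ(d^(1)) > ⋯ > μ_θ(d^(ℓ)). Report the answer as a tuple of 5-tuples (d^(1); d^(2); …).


Interval decomposition of M: I[1,5], I[2,4], I[3,3].
HN type (ℓ=5): μ^(1)=28; μ^(2)=19; μ^(3)=-2; μ^(4)=-8; μ^(5)=-44

((0, 0, 0, 0, 1); (0, 0, 0, 2, 0); (1, 1, 1, 0, 0); (0, 1, 1, 0, 0); (0, 0, 1, 0, 0))


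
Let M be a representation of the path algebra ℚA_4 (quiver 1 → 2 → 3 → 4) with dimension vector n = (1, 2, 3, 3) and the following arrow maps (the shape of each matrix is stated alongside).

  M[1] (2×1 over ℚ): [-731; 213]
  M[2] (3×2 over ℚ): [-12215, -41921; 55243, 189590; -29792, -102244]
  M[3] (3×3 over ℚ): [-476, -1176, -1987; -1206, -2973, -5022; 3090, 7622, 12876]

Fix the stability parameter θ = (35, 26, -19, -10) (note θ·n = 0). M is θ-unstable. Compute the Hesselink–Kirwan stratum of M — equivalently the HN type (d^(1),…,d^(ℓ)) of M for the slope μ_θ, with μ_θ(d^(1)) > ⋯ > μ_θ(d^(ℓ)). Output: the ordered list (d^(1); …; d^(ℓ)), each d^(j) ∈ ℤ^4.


Barcode: M ≅ I[1,4], I[2,4], I[3,4]. HN layers by μ_θ (4 steps, strictly decreasing):
  μ^(1)=8; μ^(2)=-1; μ^(3)=-10; μ^(4)=-19

((1, 1, 1, 1); (0, 1, 1, 1); (0, 0, 0, 1); (0, 0, 1, 0))


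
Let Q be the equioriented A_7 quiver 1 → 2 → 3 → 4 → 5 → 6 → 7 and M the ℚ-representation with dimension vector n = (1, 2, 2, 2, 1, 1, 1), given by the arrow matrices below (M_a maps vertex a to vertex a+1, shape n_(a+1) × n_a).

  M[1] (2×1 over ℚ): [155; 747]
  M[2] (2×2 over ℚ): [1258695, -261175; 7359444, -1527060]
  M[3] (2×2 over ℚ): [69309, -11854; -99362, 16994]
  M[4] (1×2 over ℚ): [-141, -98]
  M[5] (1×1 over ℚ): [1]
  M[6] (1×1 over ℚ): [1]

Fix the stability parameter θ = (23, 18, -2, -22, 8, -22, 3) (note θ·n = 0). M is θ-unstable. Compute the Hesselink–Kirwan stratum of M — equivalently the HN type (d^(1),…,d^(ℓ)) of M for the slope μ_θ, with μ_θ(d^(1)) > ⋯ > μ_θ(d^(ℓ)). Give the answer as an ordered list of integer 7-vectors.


Interval decomposition of M: I[1,2], I[2,7], I[3,4].
HN type (ℓ=4): μ^(1)=41/2; μ^(2)=3; μ^(3)=-4; μ^(4)=-12

((1, 1, 0, 0, 0, 0, 0); (0, 0, 0, 0, 0, 0, 1); (0, 1, 1, 1, 1, 1, 0); (0, 0, 1, 1, 0, 0, 0))


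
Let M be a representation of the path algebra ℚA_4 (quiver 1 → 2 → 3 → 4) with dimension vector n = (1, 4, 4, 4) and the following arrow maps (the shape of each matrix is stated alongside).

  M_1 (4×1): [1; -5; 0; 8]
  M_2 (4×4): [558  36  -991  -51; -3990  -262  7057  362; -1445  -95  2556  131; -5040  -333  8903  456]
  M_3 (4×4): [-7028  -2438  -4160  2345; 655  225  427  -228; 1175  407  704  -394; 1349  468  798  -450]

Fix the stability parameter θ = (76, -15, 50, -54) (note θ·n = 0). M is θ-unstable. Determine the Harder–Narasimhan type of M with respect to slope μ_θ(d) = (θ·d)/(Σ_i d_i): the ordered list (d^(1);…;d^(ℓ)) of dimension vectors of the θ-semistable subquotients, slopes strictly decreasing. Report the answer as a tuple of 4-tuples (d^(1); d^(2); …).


Via rank(M_{q-1}∘⋯∘M_p): M ≅ I[1,4], I[2,4]^3.
μ_θ-semistable layers: μ^(1)=57/4; μ^(2)=-2; μ^(3)=-15

((1, 1, 1, 1); (0, 0, 3, 3); (0, 3, 0, 0))


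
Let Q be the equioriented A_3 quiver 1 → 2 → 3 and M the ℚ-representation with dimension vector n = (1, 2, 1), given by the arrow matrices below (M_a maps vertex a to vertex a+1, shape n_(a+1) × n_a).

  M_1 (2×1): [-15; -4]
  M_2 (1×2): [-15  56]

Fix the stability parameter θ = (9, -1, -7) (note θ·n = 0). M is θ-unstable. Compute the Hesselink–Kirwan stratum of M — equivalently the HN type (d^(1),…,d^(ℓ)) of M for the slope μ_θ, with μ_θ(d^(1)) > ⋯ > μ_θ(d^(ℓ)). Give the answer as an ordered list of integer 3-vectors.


Via rank(M_{q-1}∘⋯∘M_p): M ≅ I[1,3], I[2,2].
μ_θ-semistable layers: μ^(1)=1/3; μ^(2)=-1

((1, 1, 1); (0, 1, 0))


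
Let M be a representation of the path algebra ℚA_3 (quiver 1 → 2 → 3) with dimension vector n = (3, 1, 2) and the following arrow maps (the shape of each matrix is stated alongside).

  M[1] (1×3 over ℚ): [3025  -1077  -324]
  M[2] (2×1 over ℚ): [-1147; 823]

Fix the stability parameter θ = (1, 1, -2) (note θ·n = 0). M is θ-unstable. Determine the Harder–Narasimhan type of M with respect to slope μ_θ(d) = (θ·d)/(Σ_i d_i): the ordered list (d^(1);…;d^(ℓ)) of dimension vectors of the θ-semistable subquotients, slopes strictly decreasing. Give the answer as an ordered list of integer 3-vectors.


Via rank(M_{q-1}∘⋯∘M_p): M ≅ I[1,1]^2, I[1,3], I[3,3].
μ_θ-semistable layers: μ^(1)=1; μ^(2)=0; μ^(3)=-2

((2, 0, 0); (1, 1, 1); (0, 0, 1))


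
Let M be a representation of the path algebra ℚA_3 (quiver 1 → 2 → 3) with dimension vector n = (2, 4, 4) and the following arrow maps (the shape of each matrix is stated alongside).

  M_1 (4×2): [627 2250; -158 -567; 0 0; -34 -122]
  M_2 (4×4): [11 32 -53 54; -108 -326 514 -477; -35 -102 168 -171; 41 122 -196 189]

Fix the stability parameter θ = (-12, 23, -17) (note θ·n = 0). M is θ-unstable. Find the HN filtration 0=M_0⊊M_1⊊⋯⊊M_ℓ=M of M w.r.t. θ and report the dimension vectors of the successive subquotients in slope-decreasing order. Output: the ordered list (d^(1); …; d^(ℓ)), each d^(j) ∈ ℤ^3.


Interval decomposition of M: I[1,2], I[1,3], I[2,3]^2, I[3,3].
HN type (ℓ=4): μ^(1)=23; μ^(2)=3; μ^(3)=-12; μ^(4)=-17

((0, 1, 0); (0, 3, 3); (2, 0, 0); (0, 0, 1))


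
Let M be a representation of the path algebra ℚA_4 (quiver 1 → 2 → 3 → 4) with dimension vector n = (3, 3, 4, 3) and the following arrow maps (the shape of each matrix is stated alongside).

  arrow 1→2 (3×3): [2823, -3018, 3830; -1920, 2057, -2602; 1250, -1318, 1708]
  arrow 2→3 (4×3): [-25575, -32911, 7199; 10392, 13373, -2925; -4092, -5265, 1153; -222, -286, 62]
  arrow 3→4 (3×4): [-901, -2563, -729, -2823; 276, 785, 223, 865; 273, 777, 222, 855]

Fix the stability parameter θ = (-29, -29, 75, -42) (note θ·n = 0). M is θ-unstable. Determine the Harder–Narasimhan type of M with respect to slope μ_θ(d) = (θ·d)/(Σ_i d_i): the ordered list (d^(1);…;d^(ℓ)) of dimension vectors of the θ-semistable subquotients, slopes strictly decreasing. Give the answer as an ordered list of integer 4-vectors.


Interval decomposition of M: I[1,2], I[1,4]^2, I[3,3], I[3,4].
HN type (ℓ=3): μ^(1)=75; μ^(2)=33/2; μ^(3)=-29

((0, 0, 1, 0); (0, 0, 3, 3); (3, 3, 0, 0))


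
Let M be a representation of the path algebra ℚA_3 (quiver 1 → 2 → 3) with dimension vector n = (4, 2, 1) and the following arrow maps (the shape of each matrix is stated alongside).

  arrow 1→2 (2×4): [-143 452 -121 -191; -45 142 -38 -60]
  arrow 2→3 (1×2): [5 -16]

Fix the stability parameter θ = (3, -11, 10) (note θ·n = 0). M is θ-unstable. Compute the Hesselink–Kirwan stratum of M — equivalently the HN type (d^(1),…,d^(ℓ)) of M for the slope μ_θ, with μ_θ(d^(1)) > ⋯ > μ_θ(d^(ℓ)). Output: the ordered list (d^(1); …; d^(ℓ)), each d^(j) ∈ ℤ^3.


Via rank(M_{q-1}∘⋯∘M_p): M ≅ I[1,1]^2, I[1,2], I[1,3].
μ_θ-semistable layers: μ^(1)=10; μ^(2)=3; μ^(3)=-4

((0, 0, 1); (2, 0, 0); (2, 2, 0))


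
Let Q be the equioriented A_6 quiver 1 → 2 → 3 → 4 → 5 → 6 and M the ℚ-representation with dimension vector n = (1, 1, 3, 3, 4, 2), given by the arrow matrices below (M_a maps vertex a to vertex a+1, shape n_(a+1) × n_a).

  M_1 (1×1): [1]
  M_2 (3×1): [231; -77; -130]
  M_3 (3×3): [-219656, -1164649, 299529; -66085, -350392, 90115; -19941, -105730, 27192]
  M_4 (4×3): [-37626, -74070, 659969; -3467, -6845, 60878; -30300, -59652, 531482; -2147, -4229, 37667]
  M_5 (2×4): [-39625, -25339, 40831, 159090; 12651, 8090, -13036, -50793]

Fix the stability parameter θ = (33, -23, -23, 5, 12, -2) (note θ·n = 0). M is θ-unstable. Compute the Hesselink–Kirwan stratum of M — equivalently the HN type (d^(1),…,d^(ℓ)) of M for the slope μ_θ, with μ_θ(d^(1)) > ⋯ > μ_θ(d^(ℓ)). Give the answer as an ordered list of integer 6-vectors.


Interval decomposition of M: I[1,6], I[3,4], I[3,6], I[5,5]^2.
HN type (ℓ=4): μ^(1)=12; μ^(2)=5; μ^(3)=-13/3; μ^(4)=-23

((0, 0, 0, 0, 2, 0); (0, 0, 0, 3, 2, 2); (1, 1, 1, 0, 0, 0); (0, 0, 2, 0, 0, 0))


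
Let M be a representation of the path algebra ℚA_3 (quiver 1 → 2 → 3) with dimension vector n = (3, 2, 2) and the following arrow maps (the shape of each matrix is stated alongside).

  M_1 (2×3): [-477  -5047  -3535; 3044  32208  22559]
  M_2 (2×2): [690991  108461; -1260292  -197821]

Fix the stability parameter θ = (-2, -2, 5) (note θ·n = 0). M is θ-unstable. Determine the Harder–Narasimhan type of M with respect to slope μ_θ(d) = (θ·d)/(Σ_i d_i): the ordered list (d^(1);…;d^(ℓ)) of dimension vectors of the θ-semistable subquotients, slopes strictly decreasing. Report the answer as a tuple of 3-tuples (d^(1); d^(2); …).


Via rank(M_{q-1}∘⋯∘M_p): M ≅ I[1,1], I[1,3]^2.
μ_θ-semistable layers: μ^(1)=5; μ^(2)=-2

((0, 0, 2); (3, 2, 0))


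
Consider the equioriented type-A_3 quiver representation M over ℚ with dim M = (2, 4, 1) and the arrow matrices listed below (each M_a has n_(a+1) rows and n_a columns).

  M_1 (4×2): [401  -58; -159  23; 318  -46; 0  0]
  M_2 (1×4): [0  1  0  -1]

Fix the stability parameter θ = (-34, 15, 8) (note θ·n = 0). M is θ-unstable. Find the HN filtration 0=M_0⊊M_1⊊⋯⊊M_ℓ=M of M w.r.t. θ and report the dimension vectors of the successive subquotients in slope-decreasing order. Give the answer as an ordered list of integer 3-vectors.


Interval decomposition of M: I[1,2], I[1,3], I[2,2]^2.
HN type (ℓ=3): μ^(1)=15; μ^(2)=23/2; μ^(3)=-34

((0, 3, 0); (0, 1, 1); (2, 0, 0))


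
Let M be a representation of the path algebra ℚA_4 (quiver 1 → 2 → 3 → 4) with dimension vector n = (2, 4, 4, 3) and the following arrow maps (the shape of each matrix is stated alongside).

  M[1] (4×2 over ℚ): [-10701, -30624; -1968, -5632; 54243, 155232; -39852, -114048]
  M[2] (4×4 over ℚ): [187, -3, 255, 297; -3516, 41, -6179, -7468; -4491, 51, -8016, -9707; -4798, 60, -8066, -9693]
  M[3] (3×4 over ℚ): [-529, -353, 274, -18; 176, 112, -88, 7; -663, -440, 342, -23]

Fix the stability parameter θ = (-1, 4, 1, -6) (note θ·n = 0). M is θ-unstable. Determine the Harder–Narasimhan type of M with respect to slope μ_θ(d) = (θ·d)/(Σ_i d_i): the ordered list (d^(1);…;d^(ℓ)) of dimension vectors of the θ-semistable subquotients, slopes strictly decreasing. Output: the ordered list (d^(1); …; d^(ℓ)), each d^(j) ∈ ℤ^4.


Via rank(M_{q-1}∘⋯∘M_p): M ≅ I[1,1], I[1,4], I[2,3], I[2,4]^2.
μ_θ-semistable layers: μ^(1)=5/2; μ^(2)=-1/3; μ^(3)=-1

((0, 1, 1, 0); (0, 3, 3, 3); (2, 0, 0, 0))


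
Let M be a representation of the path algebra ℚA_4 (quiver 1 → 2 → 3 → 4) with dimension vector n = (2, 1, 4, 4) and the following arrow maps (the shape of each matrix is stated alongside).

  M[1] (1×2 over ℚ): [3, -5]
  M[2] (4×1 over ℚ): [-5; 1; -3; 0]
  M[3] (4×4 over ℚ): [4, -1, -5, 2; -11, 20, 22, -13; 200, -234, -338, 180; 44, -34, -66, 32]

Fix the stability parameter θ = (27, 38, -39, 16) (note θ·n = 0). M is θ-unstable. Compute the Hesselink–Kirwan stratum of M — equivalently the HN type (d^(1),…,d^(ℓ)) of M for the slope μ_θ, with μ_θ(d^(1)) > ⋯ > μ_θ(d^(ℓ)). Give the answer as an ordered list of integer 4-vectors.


Via rank(M_{q-1}∘⋯∘M_p): M ≅ I[1,1], I[1,4], I[3,3]^2, I[3,4], I[4,4]^2.
μ_θ-semistable layers: μ^(1)=27; μ^(2)=16; μ^(3)=26/3; μ^(4)=-39

((1, 0, 0, 0); (0, 0, 0, 4); (1, 1, 1, 0); (0, 0, 3, 0))


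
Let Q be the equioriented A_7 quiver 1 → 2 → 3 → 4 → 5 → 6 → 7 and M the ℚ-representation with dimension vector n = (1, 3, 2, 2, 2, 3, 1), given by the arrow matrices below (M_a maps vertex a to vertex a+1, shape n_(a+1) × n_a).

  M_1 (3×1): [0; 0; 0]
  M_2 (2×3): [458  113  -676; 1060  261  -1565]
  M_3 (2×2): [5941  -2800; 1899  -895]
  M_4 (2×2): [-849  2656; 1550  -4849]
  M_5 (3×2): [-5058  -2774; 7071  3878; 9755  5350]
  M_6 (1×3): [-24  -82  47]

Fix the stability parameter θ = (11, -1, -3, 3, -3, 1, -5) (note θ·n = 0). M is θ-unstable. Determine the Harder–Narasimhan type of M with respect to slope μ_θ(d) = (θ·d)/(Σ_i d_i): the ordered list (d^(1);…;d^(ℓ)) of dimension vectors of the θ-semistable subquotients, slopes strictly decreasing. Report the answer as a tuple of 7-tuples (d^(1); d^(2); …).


Interval decomposition of M: I[1,1], I[2,2], I[2,6], I[2,7], I[6,6].
HN type (ℓ=5): μ^(1)=11; μ^(2)=1; μ^(3)=0; μ^(4)=-1; μ^(5)=-2

((1, 0, 0, 0, 0, 0, 0); (0, 0, 0, 0, 0, 2, 0); (0, 0, 0, 1, 1, 0, 0); (0, 1, 0, 1, 1, 1, 1); (0, 2, 2, 0, 0, 0, 0))
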